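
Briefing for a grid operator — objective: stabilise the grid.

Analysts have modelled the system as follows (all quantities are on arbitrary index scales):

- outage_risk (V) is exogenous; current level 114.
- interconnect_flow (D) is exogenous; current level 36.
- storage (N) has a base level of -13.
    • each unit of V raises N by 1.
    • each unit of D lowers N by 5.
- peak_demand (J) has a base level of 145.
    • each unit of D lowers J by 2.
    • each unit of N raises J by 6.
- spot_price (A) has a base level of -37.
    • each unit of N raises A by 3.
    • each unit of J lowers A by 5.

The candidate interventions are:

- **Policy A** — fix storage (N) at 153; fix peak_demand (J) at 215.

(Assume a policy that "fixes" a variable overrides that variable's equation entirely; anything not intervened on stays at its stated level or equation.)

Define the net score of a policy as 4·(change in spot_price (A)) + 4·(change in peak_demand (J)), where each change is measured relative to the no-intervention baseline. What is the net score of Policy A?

-7072

Baseline:
  V = 114
  D = 36
  N = -13 + 114 − 5·36 = -79
  J = 145 − 2·36 + 6·(-79) = -401
  A = -37 + 3·(-79) − 5·(-401) = 1731
Policy A (N := 153, J := 215):
  V = 114
  D = 36
  N = 153
  J = 215
  A = -37 + 3·153 − 5·215 = -653
ΔA = -653 − 1731 = -2384; ΔJ = 215 − (-401) = 616
Score = 4·(-2384) + 4·616 = -7072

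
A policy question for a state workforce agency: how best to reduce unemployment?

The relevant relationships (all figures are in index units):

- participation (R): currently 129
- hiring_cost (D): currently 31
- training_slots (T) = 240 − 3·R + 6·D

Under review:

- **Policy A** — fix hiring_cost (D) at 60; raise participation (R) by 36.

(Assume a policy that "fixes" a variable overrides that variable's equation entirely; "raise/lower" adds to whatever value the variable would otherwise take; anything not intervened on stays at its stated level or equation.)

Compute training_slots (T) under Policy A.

Policy A (D := 60, R + 36):
  R = 129 + 36 = 165
  D = 60
  T = 240 − 3·165 + 6·60 = 105

105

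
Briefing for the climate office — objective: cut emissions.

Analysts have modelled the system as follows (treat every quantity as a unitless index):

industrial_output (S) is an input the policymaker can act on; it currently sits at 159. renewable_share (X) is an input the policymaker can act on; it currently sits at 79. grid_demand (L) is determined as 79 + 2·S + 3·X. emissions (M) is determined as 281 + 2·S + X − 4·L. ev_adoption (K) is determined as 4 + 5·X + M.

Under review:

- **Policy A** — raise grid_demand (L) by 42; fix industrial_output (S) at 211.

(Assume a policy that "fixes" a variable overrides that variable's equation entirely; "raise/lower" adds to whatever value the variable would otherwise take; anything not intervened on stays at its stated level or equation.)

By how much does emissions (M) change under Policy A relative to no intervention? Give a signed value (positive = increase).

-480

Baseline:
  S = 159
  X = 79
  L = 79 + 2·159 + 3·79 = 634
  M = 281 + 2·159 + 79 − 4·634 = -1858
Policy A (L + 42, S := 211):
  S = 211
  X = 79
  L = 79 + 2·211 + 3·79 (+42 from intervention) = 780
  M = 281 + 2·211 + 79 − 4·780 = -2338
Change in M: -2338 − (-1858) = -480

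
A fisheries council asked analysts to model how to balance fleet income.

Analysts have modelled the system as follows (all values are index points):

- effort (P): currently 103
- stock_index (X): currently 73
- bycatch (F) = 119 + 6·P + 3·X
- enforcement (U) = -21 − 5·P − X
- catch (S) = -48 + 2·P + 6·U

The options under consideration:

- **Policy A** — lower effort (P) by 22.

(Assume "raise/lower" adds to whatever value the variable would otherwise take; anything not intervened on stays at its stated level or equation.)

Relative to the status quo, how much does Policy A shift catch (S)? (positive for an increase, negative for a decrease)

616

Baseline:
  P = 103
  X = 73
  U = -21 − 5·103 − 73 = -609
  S = -48 + 2·103 + 6·(-609) = -3496
Policy A (P − 22):
  P = 103 − 22 = 81
  X = 73
  U = -21 − 5·81 − 73 = -499
  S = -48 + 2·81 + 6·(-499) = -2880
Change in S: -2880 − (-3496) = 616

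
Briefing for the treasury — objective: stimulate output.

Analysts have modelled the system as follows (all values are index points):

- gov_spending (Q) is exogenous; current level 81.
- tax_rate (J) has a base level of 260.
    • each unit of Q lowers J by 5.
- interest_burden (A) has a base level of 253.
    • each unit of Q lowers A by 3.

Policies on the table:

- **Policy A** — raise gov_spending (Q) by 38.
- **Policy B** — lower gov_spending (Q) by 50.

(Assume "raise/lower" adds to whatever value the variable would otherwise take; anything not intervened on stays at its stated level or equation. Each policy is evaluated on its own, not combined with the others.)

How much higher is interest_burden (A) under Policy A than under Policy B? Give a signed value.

-264

Policy A (Q + 38):
  Q = 81 + 38 = 119
  A = 253 − 3·119 = -104
Policy B (Q − 50):
  Q = 81 − 50 = 31
  A = 253 − 3·31 = 160
A: -104 − 160 = -264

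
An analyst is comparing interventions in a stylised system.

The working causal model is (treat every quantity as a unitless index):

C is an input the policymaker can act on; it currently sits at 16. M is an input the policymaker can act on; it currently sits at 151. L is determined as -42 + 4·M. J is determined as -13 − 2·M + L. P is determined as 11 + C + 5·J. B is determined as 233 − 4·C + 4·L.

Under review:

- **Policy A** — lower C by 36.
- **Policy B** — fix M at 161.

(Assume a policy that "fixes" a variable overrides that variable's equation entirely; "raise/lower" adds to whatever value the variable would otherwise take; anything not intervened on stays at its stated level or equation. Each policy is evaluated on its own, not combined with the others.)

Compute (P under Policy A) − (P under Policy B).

-136

Policy A (C − 36):
  C = 16 − 36 = -20
  M = 151
  L = -42 + 4·151 = 562
  J = -13 − 2·151 + 562 = 247
  P = 11 + (-20) + 5·247 = 1226
Policy B (M := 161):
  C = 16
  M = 161
  L = -42 + 4·161 = 602
  J = -13 − 2·161 + 602 = 267
  P = 11 + 16 + 5·267 = 1362
P: 1226 − 1362 = -136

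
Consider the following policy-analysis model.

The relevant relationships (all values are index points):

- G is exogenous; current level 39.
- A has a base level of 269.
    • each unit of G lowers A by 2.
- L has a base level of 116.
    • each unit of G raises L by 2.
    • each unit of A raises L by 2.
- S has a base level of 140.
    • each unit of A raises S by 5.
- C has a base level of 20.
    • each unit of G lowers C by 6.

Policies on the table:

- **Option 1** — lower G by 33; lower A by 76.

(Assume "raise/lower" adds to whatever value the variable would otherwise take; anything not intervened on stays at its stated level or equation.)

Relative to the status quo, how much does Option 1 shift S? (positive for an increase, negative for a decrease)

-50

Baseline:
  G = 39
  A = 269 − 2·39 = 191
  S = 140 + 5·191 = 1095
Option 1 (G − 33, A − 76):
  G = 39 − 33 = 6
  A = 269 − 2·6 (−76 from intervention) = 181
  S = 140 + 5·181 = 1045
Change in S: 1045 − 1095 = -50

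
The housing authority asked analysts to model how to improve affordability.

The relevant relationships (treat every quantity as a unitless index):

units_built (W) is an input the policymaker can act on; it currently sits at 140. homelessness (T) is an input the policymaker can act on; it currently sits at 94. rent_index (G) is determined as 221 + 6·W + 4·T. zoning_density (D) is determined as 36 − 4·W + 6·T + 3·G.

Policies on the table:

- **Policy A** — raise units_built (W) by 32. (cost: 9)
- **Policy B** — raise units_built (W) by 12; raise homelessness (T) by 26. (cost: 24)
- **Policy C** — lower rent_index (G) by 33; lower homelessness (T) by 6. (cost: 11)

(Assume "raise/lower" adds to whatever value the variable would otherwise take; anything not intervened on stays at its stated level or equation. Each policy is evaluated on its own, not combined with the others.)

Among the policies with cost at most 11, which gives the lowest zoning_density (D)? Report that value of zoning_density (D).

4144

Policy A (W + 32):
  W = 140 + 32 = 172
  T = 94
  G = 221 + 6·172 + 4·94 = 1629
  D = 36 − 4·172 + 6·94 + 3·1629 = 4799
Policy C (G − 33, T − 6):
  W = 140
  T = 94 − 6 = 88
  G = 221 + 6·140 + 4·88 (−33 from intervention) = 1380
  D = 36 − 4·140 + 6·88 + 3·1380 = 4144
Comparing — Policy A: D=4799, Policy C: D=4144. Lowest is 4144 (Policy C).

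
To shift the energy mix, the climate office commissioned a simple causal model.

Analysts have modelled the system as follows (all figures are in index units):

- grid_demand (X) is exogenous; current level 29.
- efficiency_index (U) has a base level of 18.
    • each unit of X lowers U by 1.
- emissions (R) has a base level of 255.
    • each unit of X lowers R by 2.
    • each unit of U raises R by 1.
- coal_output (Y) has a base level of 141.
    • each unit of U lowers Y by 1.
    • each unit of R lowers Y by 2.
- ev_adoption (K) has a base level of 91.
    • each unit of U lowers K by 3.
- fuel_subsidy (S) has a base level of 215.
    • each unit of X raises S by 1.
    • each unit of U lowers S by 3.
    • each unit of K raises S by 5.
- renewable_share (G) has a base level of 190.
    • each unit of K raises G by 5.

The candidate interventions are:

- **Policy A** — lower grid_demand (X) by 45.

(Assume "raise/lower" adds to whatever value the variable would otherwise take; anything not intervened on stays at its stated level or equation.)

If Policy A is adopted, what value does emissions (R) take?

321

Policy A (X − 45):
  X = 29 − 45 = -16
  U = 18 − (-16) = 34
  R = 255 − 2·(-16) + 34 = 321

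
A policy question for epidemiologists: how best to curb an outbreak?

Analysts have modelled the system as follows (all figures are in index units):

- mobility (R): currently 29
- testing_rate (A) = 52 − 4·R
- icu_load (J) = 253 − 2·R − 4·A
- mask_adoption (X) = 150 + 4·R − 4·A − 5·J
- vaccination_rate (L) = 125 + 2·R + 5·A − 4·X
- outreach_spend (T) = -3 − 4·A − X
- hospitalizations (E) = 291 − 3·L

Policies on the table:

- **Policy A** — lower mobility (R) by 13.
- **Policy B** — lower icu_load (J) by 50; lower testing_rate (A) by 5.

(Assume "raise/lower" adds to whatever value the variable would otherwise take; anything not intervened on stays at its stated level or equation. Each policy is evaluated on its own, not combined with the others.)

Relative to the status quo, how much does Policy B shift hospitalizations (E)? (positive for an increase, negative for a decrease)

2115

Baseline:
  R = 29
  A = 52 − 4·29 = -64
  J = 253 − 2·29 − 4·(-64) = 451
  X = 150 + 4·29 − 4·(-64) − 5·451 = -1733
  L = 125 + 2·29 + 5·(-64) − 4·(-1733) = 6795
  E = 291 − 3·6795 = -20094
Policy B (J − 50, A − 5):
  R = 29
  A = 52 − 4·29 (−5 from intervention) = -69
  J = 253 − 2·29 − 4·(-69) (−50 from intervention) = 421
  X = 150 + 4·29 − 4·(-69) − 5·421 = -1563
  L = 125 + 2·29 + 5·(-69) − 4·(-1563) = 6090
  E = 291 − 3·6090 = -17979
Change in E: -17979 − (-20094) = 2115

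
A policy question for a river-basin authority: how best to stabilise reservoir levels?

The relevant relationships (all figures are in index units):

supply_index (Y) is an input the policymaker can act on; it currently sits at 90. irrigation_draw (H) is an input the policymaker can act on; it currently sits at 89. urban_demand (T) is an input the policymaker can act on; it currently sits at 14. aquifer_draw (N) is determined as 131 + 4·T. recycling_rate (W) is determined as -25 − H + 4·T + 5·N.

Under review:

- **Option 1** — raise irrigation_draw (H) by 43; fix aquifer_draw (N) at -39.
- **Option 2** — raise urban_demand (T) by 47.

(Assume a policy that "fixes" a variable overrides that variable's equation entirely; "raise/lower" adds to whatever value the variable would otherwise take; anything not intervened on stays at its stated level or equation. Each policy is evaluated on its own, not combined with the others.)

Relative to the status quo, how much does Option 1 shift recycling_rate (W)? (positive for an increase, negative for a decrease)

Baseline:
  H = 89
  T = 14
  N = 131 + 4·14 = 187
  W = -25 − 89 + 4·14 + 5·187 = 877
Option 1 (H + 43, N := -39):
  H = 89 + 43 = 132
  T = 14
  N = -39
  W = -25 − 132 + 4·14 + 5·(-39) = -296
Change in W: -296 − 877 = -1173

-1173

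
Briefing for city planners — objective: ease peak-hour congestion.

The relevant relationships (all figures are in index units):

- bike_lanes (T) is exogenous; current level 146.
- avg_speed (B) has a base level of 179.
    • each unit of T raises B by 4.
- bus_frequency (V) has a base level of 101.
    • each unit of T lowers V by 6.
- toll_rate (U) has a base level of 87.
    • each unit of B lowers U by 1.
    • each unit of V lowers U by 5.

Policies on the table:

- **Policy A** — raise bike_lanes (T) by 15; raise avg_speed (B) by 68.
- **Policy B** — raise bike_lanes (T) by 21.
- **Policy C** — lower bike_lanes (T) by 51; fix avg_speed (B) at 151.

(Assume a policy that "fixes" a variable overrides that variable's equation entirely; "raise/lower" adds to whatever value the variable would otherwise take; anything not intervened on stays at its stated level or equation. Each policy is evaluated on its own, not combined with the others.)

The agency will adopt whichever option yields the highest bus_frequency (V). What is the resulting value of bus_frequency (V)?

Policy A (T + 15, B + 68):
  T = 146 + 15 = 161
  V = 101 − 6·161 = -865
Policy B (T + 21):
  T = 146 + 21 = 167
  V = 101 − 6·167 = -901
Policy C (T − 51, B := 151):
  T = 146 − 51 = 95
  V = 101 − 6·95 = -469
Comparing — Policy A: V=-865, Policy B: V=-901, Policy C: V=-469. Highest is -469 (Policy C).

-469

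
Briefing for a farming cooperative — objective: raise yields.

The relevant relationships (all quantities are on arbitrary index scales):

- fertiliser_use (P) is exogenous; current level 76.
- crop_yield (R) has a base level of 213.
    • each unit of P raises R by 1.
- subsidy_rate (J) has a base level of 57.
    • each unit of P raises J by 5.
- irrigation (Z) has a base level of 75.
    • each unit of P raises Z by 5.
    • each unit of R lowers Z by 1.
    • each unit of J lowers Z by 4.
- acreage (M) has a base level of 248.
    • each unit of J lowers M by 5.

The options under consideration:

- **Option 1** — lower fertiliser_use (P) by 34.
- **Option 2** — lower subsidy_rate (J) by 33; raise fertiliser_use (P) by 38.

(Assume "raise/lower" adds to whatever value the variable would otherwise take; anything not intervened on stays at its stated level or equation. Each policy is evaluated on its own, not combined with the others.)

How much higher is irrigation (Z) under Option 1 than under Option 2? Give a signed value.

1020

Option 1 (P − 34):
  P = 76 − 34 = 42
  R = 213 + 42 = 255
  J = 57 + 5·42 = 267
  Z = 75 + 5·42 − 255 − 4·267 = -1038
Option 2 (J − 33, P + 38):
  P = 76 + 38 = 114
  R = 213 + 114 = 327
  J = 57 + 5·114 (−33 from intervention) = 594
  Z = 75 + 5·114 − 327 − 4·594 = -2058
Z: -1038 − (-2058) = 1020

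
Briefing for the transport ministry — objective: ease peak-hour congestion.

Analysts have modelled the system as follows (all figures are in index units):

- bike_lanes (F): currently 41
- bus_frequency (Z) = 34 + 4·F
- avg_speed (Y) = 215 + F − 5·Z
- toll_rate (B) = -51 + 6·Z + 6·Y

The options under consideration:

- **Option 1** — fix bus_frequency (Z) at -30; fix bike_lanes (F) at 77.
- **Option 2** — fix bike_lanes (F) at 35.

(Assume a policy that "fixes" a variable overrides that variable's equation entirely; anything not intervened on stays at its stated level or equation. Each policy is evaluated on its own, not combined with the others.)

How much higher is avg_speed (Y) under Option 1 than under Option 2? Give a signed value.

1062

Option 1 (Z := -30, F := 77):
  F = 77
  Z = -30
  Y = 215 + 77 − 5·(-30) = 442
Option 2 (F := 35):
  F = 35
  Z = 34 + 4·35 = 174
  Y = 215 + 35 − 5·174 = -620
Y: 442 − (-620) = 1062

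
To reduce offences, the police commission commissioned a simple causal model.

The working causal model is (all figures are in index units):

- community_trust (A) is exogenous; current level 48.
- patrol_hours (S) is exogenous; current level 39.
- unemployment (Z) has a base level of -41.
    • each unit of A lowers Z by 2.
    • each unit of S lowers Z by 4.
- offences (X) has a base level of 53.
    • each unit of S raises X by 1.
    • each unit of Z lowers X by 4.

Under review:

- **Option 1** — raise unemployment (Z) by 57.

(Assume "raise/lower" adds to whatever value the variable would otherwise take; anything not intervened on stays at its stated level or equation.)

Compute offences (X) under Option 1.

1036

Option 1 (Z + 57):
  A = 48
  S = 39
  Z = -41 − 2·48 − 4·39 (+57 from intervention) = -236
  X = 53 + 39 − 4·(-236) = 1036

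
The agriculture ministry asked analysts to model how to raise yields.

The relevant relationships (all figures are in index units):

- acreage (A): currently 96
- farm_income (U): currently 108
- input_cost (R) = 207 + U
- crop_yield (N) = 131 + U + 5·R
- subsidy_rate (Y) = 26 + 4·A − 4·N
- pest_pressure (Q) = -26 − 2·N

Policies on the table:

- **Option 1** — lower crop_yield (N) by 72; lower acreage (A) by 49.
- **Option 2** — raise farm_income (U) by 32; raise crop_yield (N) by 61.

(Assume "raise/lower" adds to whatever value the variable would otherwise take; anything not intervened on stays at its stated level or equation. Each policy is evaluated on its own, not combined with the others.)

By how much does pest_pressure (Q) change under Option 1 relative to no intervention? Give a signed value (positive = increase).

Baseline:
  U = 108
  R = 207 + 108 = 315
  N = 131 + 108 + 5·315 = 1814
  Q = -26 − 2·1814 = -3654
Option 1 (N − 72, A − 49):
  U = 108
  R = 207 + 108 = 315
  N = 131 + 108 + 5·315 (−72 from intervention) = 1742
  Q = -26 − 2·1742 = -3510
Change in Q: -3510 − (-3654) = 144

144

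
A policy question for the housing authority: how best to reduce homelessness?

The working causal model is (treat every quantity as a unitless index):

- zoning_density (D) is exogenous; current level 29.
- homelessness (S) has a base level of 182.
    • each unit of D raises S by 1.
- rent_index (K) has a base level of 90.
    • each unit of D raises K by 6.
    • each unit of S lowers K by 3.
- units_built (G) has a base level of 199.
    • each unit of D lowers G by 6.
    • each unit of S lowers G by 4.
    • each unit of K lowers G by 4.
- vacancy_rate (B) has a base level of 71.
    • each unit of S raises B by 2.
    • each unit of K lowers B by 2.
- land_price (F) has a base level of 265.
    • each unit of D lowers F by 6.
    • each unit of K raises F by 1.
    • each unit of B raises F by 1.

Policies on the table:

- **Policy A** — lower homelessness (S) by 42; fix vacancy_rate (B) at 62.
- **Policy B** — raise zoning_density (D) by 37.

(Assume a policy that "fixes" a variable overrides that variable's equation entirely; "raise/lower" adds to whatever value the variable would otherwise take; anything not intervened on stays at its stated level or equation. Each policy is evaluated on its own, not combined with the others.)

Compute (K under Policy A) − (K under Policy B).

Policy A (S − 42, B := 62):
  D = 29
  S = 182 + 29 (−42 from intervention) = 169
  K = 90 + 6·29 − 3·169 = -243
Policy B (D + 37):
  D = 29 + 37 = 66
  S = 182 + 66 = 248
  K = 90 + 6·66 − 3·248 = -258
K: -243 − (-258) = 15

15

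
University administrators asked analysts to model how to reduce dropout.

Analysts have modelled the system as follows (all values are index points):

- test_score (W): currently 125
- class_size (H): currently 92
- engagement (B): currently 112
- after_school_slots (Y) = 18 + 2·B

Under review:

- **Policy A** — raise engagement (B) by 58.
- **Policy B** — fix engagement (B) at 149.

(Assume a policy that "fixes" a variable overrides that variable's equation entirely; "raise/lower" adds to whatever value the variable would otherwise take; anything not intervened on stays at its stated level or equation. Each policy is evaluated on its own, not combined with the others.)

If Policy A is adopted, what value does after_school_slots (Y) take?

358

Policy A (B + 58):
  B = 112 + 58 = 170
  Y = 18 + 2·170 = 358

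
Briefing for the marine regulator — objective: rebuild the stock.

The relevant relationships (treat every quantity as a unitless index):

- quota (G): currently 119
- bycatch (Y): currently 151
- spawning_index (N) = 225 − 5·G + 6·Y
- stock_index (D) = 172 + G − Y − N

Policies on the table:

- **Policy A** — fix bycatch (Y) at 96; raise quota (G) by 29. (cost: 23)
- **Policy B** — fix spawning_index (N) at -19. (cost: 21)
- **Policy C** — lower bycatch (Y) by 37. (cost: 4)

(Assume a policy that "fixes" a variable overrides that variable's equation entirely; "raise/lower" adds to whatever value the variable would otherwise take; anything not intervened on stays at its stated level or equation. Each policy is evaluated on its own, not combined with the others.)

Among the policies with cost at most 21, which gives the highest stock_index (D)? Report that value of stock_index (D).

159

Policy B (N := -19):
  G = 119
  Y = 151
  N = -19
  D = 172 + 119 − 151 − (-19) = 159
Policy C (Y − 37):
  G = 119
  Y = 151 − 37 = 114
  N = 225 − 5·119 + 6·114 = 314
  D = 172 + 119 − 114 − 314 = -137
Comparing — Policy B: D=159, Policy C: D=-137. Highest is 159 (Policy B).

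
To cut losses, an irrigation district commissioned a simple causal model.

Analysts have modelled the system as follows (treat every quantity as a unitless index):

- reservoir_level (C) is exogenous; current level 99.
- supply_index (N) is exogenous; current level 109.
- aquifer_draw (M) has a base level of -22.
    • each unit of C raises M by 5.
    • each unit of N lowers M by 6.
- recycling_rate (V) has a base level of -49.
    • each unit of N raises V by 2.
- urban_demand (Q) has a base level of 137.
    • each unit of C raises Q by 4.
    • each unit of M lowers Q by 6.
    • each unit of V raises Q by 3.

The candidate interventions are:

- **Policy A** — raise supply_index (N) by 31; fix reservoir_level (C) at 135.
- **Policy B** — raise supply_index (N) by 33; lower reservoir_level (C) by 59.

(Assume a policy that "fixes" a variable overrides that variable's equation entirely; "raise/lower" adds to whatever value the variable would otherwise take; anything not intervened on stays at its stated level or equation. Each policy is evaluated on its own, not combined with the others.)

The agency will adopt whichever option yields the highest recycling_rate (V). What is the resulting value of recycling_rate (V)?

235

Policy A (N + 31, C := 135):
  N = 109 + 31 = 140
  V = -49 + 2·140 = 231
Policy B (N + 33, C − 59):
  N = 109 + 33 = 142
  V = -49 + 2·142 = 235
Comparing — Policy A: V=231, Policy B: V=235. Highest is 235 (Policy B).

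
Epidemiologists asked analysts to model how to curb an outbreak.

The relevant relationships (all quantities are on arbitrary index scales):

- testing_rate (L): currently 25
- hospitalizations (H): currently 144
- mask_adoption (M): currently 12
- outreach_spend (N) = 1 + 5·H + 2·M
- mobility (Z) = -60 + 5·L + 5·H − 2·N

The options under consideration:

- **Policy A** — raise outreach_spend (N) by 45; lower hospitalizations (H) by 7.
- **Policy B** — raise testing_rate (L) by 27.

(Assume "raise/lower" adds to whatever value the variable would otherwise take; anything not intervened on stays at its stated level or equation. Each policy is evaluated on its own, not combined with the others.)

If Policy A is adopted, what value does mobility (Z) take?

Policy A (N + 45, H − 7):
  L = 25
  H = 144 − 7 = 137
  M = 12
  N = 1 + 5·137 + 2·12 (+45 from intervention) = 755
  Z = -60 + 5·25 + 5·137 − 2·755 = -760

-760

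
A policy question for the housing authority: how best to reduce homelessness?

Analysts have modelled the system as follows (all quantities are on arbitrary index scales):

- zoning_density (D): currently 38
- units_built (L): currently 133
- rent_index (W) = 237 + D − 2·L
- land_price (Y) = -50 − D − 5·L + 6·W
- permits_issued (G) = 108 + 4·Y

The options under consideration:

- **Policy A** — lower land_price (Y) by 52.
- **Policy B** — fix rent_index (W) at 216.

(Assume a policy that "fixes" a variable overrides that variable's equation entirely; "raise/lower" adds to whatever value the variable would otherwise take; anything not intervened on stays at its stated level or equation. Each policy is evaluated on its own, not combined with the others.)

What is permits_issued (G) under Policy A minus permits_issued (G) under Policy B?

-5176

Policy A (Y − 52):
  D = 38
  L = 133
  W = 237 + 38 − 2·133 = 9
  Y = -50 − 38 − 5·133 + 6·9 (−52 from intervention) = -751
  G = 108 + 4·(-751) = -2896
Policy B (W := 216):
  D = 38
  L = 133
  W = 216
  Y = -50 − 38 − 5·133 + 6·216 = 543
  G = 108 + 4·543 = 2280
G: -2896 − 2280 = -5176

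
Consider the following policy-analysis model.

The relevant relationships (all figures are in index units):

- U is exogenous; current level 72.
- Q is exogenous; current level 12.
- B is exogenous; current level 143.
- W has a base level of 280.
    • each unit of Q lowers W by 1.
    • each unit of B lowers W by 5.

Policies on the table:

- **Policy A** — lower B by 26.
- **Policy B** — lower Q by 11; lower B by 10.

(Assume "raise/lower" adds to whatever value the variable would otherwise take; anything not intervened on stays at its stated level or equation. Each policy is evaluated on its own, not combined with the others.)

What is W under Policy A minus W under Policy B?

Policy A (B − 26):
  Q = 12
  B = 143 − 26 = 117
  W = 280 − 12 − 5·117 = -317
Policy B (Q − 11, B − 10):
  Q = 12 − 11 = 1
  B = 143 − 10 = 133
  W = 280 − 1 − 5·133 = -386
W: -317 − (-386) = 69

69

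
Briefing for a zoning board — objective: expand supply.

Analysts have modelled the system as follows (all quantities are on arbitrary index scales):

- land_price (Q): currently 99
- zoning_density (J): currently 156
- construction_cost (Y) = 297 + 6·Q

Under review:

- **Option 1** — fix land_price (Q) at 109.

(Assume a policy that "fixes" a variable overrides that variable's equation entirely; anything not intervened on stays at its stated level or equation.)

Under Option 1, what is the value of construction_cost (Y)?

Option 1 (Q := 109):
  Q = 109
  Y = 297 + 6·109 = 951

951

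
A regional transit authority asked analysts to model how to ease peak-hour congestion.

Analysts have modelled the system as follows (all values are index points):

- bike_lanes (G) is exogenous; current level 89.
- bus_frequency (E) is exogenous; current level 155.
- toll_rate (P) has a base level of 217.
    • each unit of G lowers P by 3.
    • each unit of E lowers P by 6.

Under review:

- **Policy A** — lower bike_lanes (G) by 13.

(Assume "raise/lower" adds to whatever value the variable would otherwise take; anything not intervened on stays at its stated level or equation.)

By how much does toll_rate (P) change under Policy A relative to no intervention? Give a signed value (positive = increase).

Baseline:
  G = 89
  E = 155
  P = 217 − 3·89 − 6·155 = -980
Policy A (G − 13):
  G = 89 − 13 = 76
  E = 155
  P = 217 − 3·76 − 6·155 = -941
Change in P: -941 − (-980) = 39

39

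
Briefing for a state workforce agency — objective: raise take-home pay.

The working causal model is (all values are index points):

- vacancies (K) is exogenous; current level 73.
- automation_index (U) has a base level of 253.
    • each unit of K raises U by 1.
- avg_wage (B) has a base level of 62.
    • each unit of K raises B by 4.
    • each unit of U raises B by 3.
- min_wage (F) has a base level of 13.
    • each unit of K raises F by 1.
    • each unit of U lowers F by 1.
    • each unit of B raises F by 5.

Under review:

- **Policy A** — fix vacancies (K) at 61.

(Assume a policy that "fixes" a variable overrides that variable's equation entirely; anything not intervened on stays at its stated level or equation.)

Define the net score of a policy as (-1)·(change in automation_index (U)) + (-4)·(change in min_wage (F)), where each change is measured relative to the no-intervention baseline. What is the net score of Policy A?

Baseline:
  K = 73
  U = 253 + 73 = 326
  B = 62 + 4·73 + 3·326 = 1332
  F = 13 + 73 − 326 + 5·1332 = 6420
Policy A (K := 61):
  K = 61
  U = 253 + 61 = 314
  B = 62 + 4·61 + 3·314 = 1248
  F = 13 + 61 − 314 + 5·1248 = 6000
ΔU = 314 − 326 = -12; ΔF = 6000 − 6420 = -420
Score = (-1)·(-12) + (-4)·(-420) = 1692

1692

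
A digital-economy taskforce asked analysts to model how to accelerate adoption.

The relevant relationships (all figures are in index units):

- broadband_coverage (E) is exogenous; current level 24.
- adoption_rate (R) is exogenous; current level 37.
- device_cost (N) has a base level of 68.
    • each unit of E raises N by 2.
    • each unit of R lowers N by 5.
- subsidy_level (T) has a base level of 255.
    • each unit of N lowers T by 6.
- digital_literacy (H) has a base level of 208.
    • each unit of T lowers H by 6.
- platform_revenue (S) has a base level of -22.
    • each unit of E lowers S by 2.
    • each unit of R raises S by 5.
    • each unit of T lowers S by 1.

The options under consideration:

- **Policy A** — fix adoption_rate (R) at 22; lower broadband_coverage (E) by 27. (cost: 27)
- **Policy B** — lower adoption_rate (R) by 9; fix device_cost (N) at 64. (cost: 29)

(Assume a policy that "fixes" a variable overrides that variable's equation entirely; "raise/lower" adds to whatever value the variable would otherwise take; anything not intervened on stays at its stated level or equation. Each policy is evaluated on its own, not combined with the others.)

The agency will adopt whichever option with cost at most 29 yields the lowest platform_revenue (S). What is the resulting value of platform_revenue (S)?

Policy A (R := 22, E − 27):
  E = 24 − 27 = -3
  R = 22
  N = 68 + 2·(-3) − 5·22 = -48
  T = 255 − 6·(-48) = 543
  S = -22 − 2·(-3) + 5·22 − 543 = -449
Policy B (R − 9, N := 64):
  E = 24
  R = 37 − 9 = 28
  N = 64
  T = 255 − 6·64 = -129
  S = -22 − 2·24 + 5·28 − (-129) = 199
Comparing — Policy A: S=-449, Policy B: S=199. Lowest is -449 (Policy A).

-449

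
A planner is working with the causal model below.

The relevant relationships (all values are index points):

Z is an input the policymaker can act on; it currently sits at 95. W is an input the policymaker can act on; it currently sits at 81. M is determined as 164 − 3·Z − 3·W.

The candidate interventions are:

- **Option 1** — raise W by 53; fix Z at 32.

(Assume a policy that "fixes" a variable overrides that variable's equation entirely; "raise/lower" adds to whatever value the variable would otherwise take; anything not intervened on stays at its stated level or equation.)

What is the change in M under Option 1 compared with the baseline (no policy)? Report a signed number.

Baseline:
  Z = 95
  W = 81
  M = 164 − 3·95 − 3·81 = -364
Option 1 (W + 53, Z := 32):
  Z = 32
  W = 81 + 53 = 134
  M = 164 − 3·32 − 3·134 = -334
Change in M: -334 − (-364) = 30

30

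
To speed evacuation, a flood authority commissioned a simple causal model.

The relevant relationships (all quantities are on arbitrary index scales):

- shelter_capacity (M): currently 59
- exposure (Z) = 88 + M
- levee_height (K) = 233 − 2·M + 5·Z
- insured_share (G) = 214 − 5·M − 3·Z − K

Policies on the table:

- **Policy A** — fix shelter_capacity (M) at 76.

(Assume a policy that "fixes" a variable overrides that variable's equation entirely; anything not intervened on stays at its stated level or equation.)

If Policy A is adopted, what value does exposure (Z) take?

Policy A (M := 76):
  M = 76
  Z = 88 + 76 = 164

164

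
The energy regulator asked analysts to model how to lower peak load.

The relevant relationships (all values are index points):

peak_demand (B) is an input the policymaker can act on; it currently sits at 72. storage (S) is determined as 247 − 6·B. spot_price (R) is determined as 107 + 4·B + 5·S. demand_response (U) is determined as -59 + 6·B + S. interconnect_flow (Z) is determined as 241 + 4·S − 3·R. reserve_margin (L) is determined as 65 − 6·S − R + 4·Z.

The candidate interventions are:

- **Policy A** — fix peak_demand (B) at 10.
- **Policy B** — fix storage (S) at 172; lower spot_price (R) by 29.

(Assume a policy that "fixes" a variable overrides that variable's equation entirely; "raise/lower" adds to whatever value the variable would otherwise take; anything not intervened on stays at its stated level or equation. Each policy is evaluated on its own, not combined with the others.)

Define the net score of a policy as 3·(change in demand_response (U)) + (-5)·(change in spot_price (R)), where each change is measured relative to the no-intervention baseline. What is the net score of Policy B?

Baseline:
  B = 72
  S = 247 − 6·72 = -185
  R = 107 + 4·72 + 5·(-185) = -530
  U = -59 + 6·72 + (-185) = 188
Policy B (S := 172, R − 29):
  B = 72
  S = 172
  R = 107 + 4·72 + 5·172 (−29 from intervention) = 1226
  U = -59 + 6·72 + 172 = 545
ΔU = 545 − 188 = 357; ΔR = 1226 − (-530) = 1756
Score = 3·357 + (-5)·1756 = -7709

-7709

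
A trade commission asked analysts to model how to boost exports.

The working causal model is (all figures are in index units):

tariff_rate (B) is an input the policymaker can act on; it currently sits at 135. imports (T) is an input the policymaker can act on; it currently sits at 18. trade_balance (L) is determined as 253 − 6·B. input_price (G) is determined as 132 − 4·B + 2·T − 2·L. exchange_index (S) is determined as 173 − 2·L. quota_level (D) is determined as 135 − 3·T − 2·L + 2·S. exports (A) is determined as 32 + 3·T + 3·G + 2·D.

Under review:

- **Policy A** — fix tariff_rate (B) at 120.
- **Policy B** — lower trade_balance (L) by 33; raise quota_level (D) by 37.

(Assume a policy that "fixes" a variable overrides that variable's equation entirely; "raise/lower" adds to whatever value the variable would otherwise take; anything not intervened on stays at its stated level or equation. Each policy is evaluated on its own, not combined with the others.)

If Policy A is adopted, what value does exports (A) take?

Policy A (B := 120):
  B = 120
  T = 18
  L = 253 − 6·120 = -467
  G = 132 − 4·120 + 2·18 − 2·(-467) = 622
  S = 173 − 2·(-467) = 1107
  D = 135 − 3·18 − 2·(-467) + 2·1107 = 3229
  A = 32 + 3·18 + 3·622 + 2·3229 = 8410

8410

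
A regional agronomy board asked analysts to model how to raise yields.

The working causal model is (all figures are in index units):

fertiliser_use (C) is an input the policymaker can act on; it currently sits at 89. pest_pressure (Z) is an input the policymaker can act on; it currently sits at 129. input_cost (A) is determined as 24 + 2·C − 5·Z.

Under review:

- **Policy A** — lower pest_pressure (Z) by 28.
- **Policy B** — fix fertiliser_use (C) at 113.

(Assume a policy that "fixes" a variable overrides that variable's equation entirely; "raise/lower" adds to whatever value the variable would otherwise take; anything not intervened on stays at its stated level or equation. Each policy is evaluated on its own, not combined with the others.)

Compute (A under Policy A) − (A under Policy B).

92

Policy A (Z − 28):
  C = 89
  Z = 129 − 28 = 101
  A = 24 + 2·89 − 5·101 = -303
Policy B (C := 113):
  C = 113
  Z = 129
  A = 24 + 2·113 − 5·129 = -395
A: -303 − (-395) = 92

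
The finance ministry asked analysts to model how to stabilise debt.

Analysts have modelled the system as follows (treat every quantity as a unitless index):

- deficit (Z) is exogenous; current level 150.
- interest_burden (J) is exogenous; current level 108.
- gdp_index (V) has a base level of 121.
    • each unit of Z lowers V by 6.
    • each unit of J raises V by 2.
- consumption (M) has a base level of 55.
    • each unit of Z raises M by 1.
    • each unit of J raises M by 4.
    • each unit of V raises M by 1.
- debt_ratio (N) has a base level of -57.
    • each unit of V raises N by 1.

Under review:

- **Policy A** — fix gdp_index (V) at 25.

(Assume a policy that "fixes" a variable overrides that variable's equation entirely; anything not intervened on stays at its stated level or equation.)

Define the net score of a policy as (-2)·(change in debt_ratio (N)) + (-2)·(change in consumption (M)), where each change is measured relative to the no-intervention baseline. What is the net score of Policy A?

-2352

Baseline:
  Z = 150
  J = 108
  V = 121 − 6·150 + 2·108 = -563
  M = 55 + 150 + 4·108 + (-563) = 74
  N = -57 + (-563) = -620
Policy A (V := 25):
  Z = 150
  J = 108
  V = 25
  M = 55 + 150 + 4·108 + 25 = 662
  N = -57 + 25 = -32
ΔN = -32 − (-620) = 588; ΔM = 662 − 74 = 588
Score = (-2)·588 + (-2)·588 = -2352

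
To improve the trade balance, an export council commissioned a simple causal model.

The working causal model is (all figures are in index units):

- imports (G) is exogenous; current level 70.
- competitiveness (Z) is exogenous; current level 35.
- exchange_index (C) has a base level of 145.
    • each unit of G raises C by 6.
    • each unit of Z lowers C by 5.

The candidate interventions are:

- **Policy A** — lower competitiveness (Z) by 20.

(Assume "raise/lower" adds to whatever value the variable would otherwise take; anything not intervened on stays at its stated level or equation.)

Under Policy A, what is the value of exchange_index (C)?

490

Policy A (Z − 20):
  G = 70
  Z = 35 − 20 = 15
  C = 145 + 6·70 − 5·15 = 490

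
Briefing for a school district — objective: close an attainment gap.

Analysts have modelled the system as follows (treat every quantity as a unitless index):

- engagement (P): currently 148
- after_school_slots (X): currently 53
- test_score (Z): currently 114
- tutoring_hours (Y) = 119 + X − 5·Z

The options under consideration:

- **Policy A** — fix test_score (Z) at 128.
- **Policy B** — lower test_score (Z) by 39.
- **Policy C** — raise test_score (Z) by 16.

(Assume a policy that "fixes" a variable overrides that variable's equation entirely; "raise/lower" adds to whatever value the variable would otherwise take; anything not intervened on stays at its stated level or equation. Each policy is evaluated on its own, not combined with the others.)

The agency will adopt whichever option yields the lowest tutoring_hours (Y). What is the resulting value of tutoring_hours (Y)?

-478

Policy A (Z := 128):
  X = 53
  Z = 128
  Y = 119 + 53 − 5·128 = -468
Policy B (Z − 39):
  X = 53
  Z = 114 − 39 = 75
  Y = 119 + 53 − 5·75 = -203
Policy C (Z + 16):
  X = 53
  Z = 114 + 16 = 130
  Y = 119 + 53 − 5·130 = -478
Comparing — Policy A: Y=-468, Policy B: Y=-203, Policy C: Y=-478. Lowest is -478 (Policy C).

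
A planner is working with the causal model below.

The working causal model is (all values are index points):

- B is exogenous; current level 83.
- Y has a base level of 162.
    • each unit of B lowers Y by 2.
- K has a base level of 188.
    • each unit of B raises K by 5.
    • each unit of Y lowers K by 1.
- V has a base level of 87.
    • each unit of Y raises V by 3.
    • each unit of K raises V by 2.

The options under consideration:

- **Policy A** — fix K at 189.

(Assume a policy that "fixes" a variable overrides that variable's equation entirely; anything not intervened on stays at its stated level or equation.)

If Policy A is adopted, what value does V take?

453

Policy A (K := 189):
  B = 83
  Y = 162 − 2·83 = -4
  K = 189
  V = 87 + 3·(-4) + 2·189 = 453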